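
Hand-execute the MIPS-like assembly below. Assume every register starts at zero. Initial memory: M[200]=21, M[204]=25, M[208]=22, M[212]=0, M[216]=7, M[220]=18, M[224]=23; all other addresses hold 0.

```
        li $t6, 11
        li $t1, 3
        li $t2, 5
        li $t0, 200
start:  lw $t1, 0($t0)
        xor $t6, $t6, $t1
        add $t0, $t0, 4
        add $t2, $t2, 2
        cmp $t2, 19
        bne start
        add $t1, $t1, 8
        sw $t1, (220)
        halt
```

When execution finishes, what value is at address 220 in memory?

$t6=11
$t1=3
$t2=5
$t0=200
$t1=M[200]=21
$t6=11^21=30
$t0=200+4=204
$t2=5+2=7
cmp $t2, 19  (cmp 7,19)
bne start: taken
$t1=M[204]=25
$t6=30^25=7
$t0=204+4=208
$t2=7+2=9
cmp $t2, 19  (cmp 9,19)
bne start: taken
$t1=M[208]=22
$t6=7^22=17
$t0=208+4=212
$t2=9+2=11
cmp $t2, 19  (cmp 11,19)
bne start: taken
$t1=M[212]=0
$t6=17^0=17
$t0=212+4=216
$t2=11+2=13
cmp $t2, 19  (cmp 13,19)
bne start: taken
$t1=M[216]=7
$t6=17^7=22
$t0=216+4=220
$t2=13+2=15
cmp $t2, 19  (cmp 15,19)
bne start: taken
$t1=M[220]=18
$t6=22^18=4
$t0=220+4=224
$t2=15+2=17
cmp $t2, 19  (cmp 17,19)
bne start: taken
$t1=M[224]=23
$t6=4^23=19
$t0=224+4=228
$t2=17+2=19
cmp $t2, 19  (cmp 19,19)
bne start: not taken
$t1=23+8=31
sw $t1, (220) → M[220]=31
halt.

31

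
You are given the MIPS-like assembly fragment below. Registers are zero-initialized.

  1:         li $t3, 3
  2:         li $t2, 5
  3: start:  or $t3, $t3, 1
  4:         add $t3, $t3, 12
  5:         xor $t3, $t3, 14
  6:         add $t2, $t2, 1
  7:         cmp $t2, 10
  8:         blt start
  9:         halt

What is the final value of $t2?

li $t3, 3 → $t3=3
li $t2, 5 → $t2=5
or $t3, $t3, 1 → $t3=3|1=3
add $t3, $t3, 12 → $t3=3+12=15
xor $t3, $t3, 14 → $t3=15^14=1
add $t2, $t2, 1 → $t2=5+1=6
cmp $t2, 10  (cmp 6,10)
blt start: taken
or $t3, $t3, 1 → $t3=1|1=1
add $t3, $t3, 12 → $t3=1+12=13
xor $t3, $t3, 14 → $t3=13^14=3
add $t2, $t2, 1 → $t2=6+1=7
cmp $t2, 10  (cmp 7,10)
blt start: taken
or $t3, $t3, 1 → $t3=3|1=3
add $t3, $t3, 12 → $t3=3+12=15
xor $t3, $t3, 14 → $t3=15^14=1
add $t2, $t2, 1 → $t2=7+1=8
cmp $t2, 10  (cmp 8,10)
blt start: taken
or $t3, $t3, 1 → $t3=1|1=1
add $t3, $t3, 12 → $t3=1+12=13
xor $t3, $t3, 14 → $t3=13^14=3
add $t2, $t2, 1 → $t2=8+1=9
cmp $t2, 10  (cmp 9,10)
blt start: taken
or $t3, $t3, 1 → $t3=3|1=3
add $t3, $t3, 12 → $t3=3+12=15
xor $t3, $t3, 14 → $t3=15^14=1
add $t2, $t2, 1 → $t2=9+1=10
cmp $t2, 10  (cmp 10,10)
blt start: not taken
halt.

10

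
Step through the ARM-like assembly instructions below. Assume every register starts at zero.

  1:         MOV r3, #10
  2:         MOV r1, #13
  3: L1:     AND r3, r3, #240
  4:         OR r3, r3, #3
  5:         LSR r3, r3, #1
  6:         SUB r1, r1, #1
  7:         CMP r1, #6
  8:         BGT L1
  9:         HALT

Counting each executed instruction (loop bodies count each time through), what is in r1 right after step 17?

MOV r3, #10 → r3=10
MOV r1, #13 → r1=13
AND r3, r3, #240 → r3=10&240=0
OR r3, r3, #3 → r3=0|3=3
LSR r3, r3, #1 → r3=3>>1=1
SUB r1, r1, #1 → r1=13-1=12
CMP r1, #6  (cmp 12,6)
BGT L1: taken
AND r3, r3, #240 → r3=1&240=0
OR r3, r3, #3 → r3=0|3=3
LSR r3, r3, #1 → r3=3>>1=1
SUB r1, r1, #1 → r1=12-1=11
CMP r1, #6  (cmp 11,6)
BGT L1: taken
AND r3, r3, #240 → r3=1&240=0
OR r3, r3, #3 → r3=0|3=3
LSR r3, r3, #1 → r3=3>>1=1
After step 17: r1 = 11.

11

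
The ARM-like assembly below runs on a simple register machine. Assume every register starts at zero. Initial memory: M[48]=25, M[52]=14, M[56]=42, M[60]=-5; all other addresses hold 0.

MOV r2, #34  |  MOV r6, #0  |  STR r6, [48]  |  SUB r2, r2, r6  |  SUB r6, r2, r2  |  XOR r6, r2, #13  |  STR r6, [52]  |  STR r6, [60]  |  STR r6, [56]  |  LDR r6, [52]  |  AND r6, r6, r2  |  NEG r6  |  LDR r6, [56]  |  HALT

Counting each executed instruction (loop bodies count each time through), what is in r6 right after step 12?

after MOV r2, #34: r2=34
after MOV r6, #0: r6=0
STR r6, [48] → M[48]=0
after SUB r2, r2, r6: r2=34-0=34
after SUB r6, r2, r2: r6=34-34=0
after XOR r6, r2, #13: r6=34^13=47
STR r6, [52] → M[52]=47
STR r6, [60] → M[60]=47
STR r6, [56] → M[56]=47
after LDR r6, [52]: r6=M[52]=47
after AND r6, r6, r2: r6=47&34=34
after NEG r6: r6=-(34)=-34
After step 12: r6 = -34.

-34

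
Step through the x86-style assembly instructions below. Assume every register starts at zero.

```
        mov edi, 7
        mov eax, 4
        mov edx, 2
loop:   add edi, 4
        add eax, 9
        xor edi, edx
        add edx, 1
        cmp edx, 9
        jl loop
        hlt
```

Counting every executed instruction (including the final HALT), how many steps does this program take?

edi=7
eax=4
edx=2
edi=7+4=11
eax=4+9=13
edi=11^2=9
edx=2+1=3
cmp edx, 9  (cmp 3,9)
jl loop: taken
edi=9+4=13
eax=13+9=22
edi=13^3=14
edx=3+1=4
cmp edx, 9  (cmp 4,9)
jl loop: taken
edi=14+4=18
eax=22+9=31
edi=18^4=22
edx=4+1=5
cmp edx, 9  (cmp 5,9)
jl loop: taken
edi=22+4=26
eax=31+9=40
edi=26^5=31
edx=5+1=6
cmp edx, 9  (cmp 6,9)
jl loop: taken
edi=31+4=35
eax=40+9=49
edi=35^6=37
edx=6+1=7
cmp edx, 9  (cmp 7,9)
jl loop: taken
edi=37+4=41
eax=49+9=58
edi=41^7=46
edx=7+1=8
cmp edx, 9  (cmp 8,9)
jl loop: taken
edi=46+4=50
eax=58+9=67
edi=50^8=58
edx=8+1=9
cmp edx, 9  (cmp 9,9)
jl loop: not taken
halt.
Total executed instructions: 46.

46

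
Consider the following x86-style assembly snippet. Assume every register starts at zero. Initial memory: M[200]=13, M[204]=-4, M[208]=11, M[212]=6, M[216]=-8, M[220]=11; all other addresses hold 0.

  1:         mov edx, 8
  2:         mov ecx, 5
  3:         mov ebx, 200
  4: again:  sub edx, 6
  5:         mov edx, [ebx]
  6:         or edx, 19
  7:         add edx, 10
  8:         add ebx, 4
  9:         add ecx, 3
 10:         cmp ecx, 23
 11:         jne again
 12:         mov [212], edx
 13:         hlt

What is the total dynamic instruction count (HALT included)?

edx=8
ecx=5
ebx=200
edx=8-6=2
edx=M[200]=13
edx=13|19=31
edx=31+10=41
ebx=200+4=204
ecx=5+3=8
cmp ecx, 23  (cmp 8,23)
jne again: taken
edx=41-6=35
edx=M[204]=-4
edx=(-4)|19=-1
edx=(-1)+10=9
ebx=204+4=208
ecx=8+3=11
cmp ecx, 23  (cmp 11,23)
jne again: taken
edx=9-6=3
edx=M[208]=11
edx=11|19=27
edx=27+10=37
ebx=208+4=212
ecx=11+3=14
cmp ecx, 23  (cmp 14,23)
jne again: taken
edx=37-6=31
edx=M[212]=6
edx=6|19=23
edx=23+10=33
ebx=212+4=216
ecx=14+3=17
cmp ecx, 23  (cmp 17,23)
jne again: taken
edx=33-6=27
edx=M[216]=-8
edx=(-8)|19=-5
edx=(-5)+10=5
ebx=216+4=220
ecx=17+3=20
cmp ecx, 23  (cmp 20,23)
jne again: taken
edx=5-6=-1
edx=M[220]=11
edx=11|19=27
edx=27+10=37
ebx=220+4=224
ecx=20+3=23
cmp ecx, 23  (cmp 23,23)
jne again: not taken
mov [212], edx → M[212]=37
halt.
Total executed instructions: 53.

53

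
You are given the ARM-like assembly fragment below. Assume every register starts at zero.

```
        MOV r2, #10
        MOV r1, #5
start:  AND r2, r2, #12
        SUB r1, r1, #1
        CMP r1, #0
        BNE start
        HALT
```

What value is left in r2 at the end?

r2=10
r1=5
r2=10&12=8
r1=5-1=4
CMP r1, #0  (cmp 4,0)
BNE start: taken
r2=8&12=8
r1=4-1=3
CMP r1, #0  (cmp 3,0)
BNE start: taken
r2=8&12=8
r1=3-1=2
CMP r1, #0  (cmp 2,0)
BNE start: taken
r2=8&12=8
r1=2-1=1
CMP r1, #0  (cmp 1,0)
BNE start: taken
r2=8&12=8
r1=1-1=0
CMP r1, #0  (cmp 0,0)
BNE start: not taken
halt.

8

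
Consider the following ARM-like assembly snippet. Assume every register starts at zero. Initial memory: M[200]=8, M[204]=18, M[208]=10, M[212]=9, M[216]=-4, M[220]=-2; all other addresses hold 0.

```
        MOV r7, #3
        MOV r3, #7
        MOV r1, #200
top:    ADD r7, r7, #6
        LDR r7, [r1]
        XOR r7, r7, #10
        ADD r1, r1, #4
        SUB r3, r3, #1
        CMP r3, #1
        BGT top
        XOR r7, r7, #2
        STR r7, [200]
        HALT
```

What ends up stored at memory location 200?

r7=3
r3=7
r1=200
r7=3+6=9
r7=M[200]=8
r7=8^10=2
r1=200+4=204
r3=7-1=6
CMP r3, #1  (cmp 6,1)
BGT top: taken
r7=2+6=8
r7=M[204]=18
r7=18^10=24
r1=204+4=208
r3=6-1=5
CMP r3, #1  (cmp 5,1)
BGT top: taken
r7=24+6=30
r7=M[208]=10
r7=10^10=0
r1=208+4=212
r3=5-1=4
CMP r3, #1  (cmp 4,1)
BGT top: taken
r7=0+6=6
r7=M[212]=9
r7=9^10=3
r1=212+4=216
r3=4-1=3
CMP r3, #1  (cmp 3,1)
BGT top: taken
r7=3+6=9
r7=M[216]=-4
r7=(-4)^10=-10
r1=216+4=220
r3=3-1=2
CMP r3, #1  (cmp 2,1)
BGT top: taken
r7=(-10)+6=-4
r7=M[220]=-2
r7=(-2)^10=-12
r1=220+4=224
r3=2-1=1
CMP r3, #1  (cmp 1,1)
BGT top: not taken
r7=(-12)^2=-10
STR r7, [200] → M[200]=-10
halt.

-10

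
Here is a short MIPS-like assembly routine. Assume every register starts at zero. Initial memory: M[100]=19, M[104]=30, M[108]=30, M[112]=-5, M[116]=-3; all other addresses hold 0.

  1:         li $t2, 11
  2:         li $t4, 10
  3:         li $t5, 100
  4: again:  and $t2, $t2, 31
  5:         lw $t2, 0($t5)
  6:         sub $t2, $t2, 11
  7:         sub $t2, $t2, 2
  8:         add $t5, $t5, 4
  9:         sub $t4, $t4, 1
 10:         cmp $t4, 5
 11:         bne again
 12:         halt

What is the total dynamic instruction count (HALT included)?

after li $t2, 11: $t2=11
after li $t4, 10: $t4=10
after li $t5, 100: $t5=100
after and $t2, $t2, 31: $t2=11&31=11
after lw $t2, 0($t5): $t2=M[100]=19
after sub $t2, $t2, 11: $t2=19-11=8
after sub $t2, $t2, 2: $t2=8-2=6
after add $t5, $t5, 4: $t5=100+4=104
after sub $t4, $t4, 1: $t4=10-1=9
cmp $t4, 5  (cmp 9,5)
bne again: taken
after and $t2, $t2, 31: $t2=6&31=6
after lw $t2, 0($t5): $t2=M[104]=30
after sub $t2, $t2, 11: $t2=30-11=19
after sub $t2, $t2, 2: $t2=19-2=17
after add $t5, $t5, 4: $t5=104+4=108
after sub $t4, $t4, 1: $t4=9-1=8
cmp $t4, 5  (cmp 8,5)
bne again: taken
after and $t2, $t2, 31: $t2=17&31=17
after lw $t2, 0($t5): $t2=M[108]=30
after sub $t2, $t2, 11: $t2=30-11=19
after sub $t2, $t2, 2: $t2=19-2=17
after add $t5, $t5, 4: $t5=108+4=112
after sub $t4, $t4, 1: $t4=8-1=7
cmp $t4, 5  (cmp 7,5)
bne again: taken
after and $t2, $t2, 31: $t2=17&31=17
after lw $t2, 0($t5): $t2=M[112]=-5
after sub $t2, $t2, 11: $t2=(-5)-11=-16
after sub $t2, $t2, 2: $t2=(-16)-2=-18
after add $t5, $t5, 4: $t5=112+4=116
after sub $t4, $t4, 1: $t4=7-1=6
cmp $t4, 5  (cmp 6,5)
bne again: taken
after and $t2, $t2, 31: $t2=(-18)&31=14
after lw $t2, 0($t5): $t2=M[116]=-3
after sub $t2, $t2, 11: $t2=(-3)-11=-14
after sub $t2, $t2, 2: $t2=(-14)-2=-16
after add $t5, $t5, 4: $t5=116+4=120
after sub $t4, $t4, 1: $t4=6-1=5
cmp $t4, 5  (cmp 5,5)
bne again: not taken
halt.
Total executed instructions: 44.

44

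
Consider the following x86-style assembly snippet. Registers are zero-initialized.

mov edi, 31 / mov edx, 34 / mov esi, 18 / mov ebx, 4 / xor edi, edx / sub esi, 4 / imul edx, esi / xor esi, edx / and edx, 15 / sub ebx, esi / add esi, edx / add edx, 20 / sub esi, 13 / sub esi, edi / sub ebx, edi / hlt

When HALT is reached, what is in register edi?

61

after mov edi, 31: edi=31
after mov edx, 34: edx=34
after mov esi, 18: esi=18
after mov ebx, 4: ebx=4
after xor edi, edx: edi=31^34=61
after sub esi, 4: esi=18-4=14
after imul edx, esi: edx=34*14=476
after xor esi, edx: esi=14^476=466
after and edx, 15: edx=476&15=12
after sub ebx, esi: ebx=4-466=-462
after add esi, edx: esi=466+12=478
after add edx, 20: edx=12+20=32
after sub esi, 13: esi=478-13=465
after sub esi, edi: esi=465-61=404
after sub ebx, edi: ebx=(-462)-61=-523
halt.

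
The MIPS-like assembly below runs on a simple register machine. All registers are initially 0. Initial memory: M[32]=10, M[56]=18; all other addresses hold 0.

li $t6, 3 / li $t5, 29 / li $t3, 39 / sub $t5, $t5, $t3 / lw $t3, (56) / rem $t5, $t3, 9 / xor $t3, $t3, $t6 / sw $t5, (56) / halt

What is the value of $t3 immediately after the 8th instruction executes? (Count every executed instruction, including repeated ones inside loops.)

17

$t6=3
$t5=29
$t3=39
$t5=29-39=-10
$t3=M[56]=18
$t5=18%9=0
$t3=18^3=17
sw $t5, (56) → M[56]=0
After step 8: $t3 = 17.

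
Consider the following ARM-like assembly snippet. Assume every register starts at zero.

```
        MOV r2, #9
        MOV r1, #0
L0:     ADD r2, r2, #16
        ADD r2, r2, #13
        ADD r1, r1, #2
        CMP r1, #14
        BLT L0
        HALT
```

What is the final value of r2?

212

after MOV r2, #9: r2=9
after MOV r1, #0: r1=0
after ADD r2, r2, #16: r2=9+16=25
after ADD r2, r2, #13: r2=25+13=38
after ADD r1, r1, #2: r1=0+2=2
CMP r1, #14  (cmp 2,14)
BLT L0: taken
after ADD r2, r2, #16: r2=38+16=54
after ADD r2, r2, #13: r2=54+13=67
after ADD r1, r1, #2: r1=2+2=4
CMP r1, #14  (cmp 4,14)
BLT L0: taken
after ADD r2, r2, #16: r2=67+16=83
after ADD r2, r2, #13: r2=83+13=96
after ADD r1, r1, #2: r1=4+2=6
CMP r1, #14  (cmp 6,14)
BLT L0: taken
after ADD r2, r2, #16: r2=96+16=112
after ADD r2, r2, #13: r2=112+13=125
after ADD r1, r1, #2: r1=6+2=8
CMP r1, #14  (cmp 8,14)
BLT L0: taken
after ADD r2, r2, #16: r2=125+16=141
after ADD r2, r2, #13: r2=141+13=154
after ADD r1, r1, #2: r1=8+2=10
CMP r1, #14  (cmp 10,14)
BLT L0: taken
after ADD r2, r2, #16: r2=154+16=170
after ADD r2, r2, #13: r2=170+13=183
after ADD r1, r1, #2: r1=10+2=12
CMP r1, #14  (cmp 12,14)
BLT L0: taken
after ADD r2, r2, #16: r2=183+16=199
after ADD r2, r2, #13: r2=199+13=212
after ADD r1, r1, #2: r1=12+2=14
CMP r1, #14  (cmp 14,14)
BLT L0: not taken
halt.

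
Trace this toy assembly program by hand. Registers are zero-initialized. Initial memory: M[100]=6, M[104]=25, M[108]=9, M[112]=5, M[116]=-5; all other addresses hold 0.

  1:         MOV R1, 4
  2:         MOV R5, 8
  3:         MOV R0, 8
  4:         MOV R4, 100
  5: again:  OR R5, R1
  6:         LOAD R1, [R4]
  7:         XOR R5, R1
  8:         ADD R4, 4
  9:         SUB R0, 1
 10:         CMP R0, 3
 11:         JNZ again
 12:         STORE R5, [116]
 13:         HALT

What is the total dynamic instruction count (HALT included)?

R1=4
R5=8
R0=8
R4=100
R5=8|4=12
R1=M[100]=6
R5=12^6=10
R4=100+4=104
R0=8-1=7
CMP R0, 3  (cmp 7,3)
JNZ again: taken
R5=10|6=14
R1=M[104]=25
R5=14^25=23
R4=104+4=108
R0=7-1=6
CMP R0, 3  (cmp 6,3)
JNZ again: taken
R5=23|25=31
R1=M[108]=9
R5=31^9=22
R4=108+4=112
R0=6-1=5
CMP R0, 3  (cmp 5,3)
JNZ again: taken
R5=22|9=31
R1=M[112]=5
R5=31^5=26
R4=112+4=116
R0=5-1=4
CMP R0, 3  (cmp 4,3)
JNZ again: taken
R5=26|5=31
R1=M[116]=-5
R5=31^(-5)=-28
R4=116+4=120
R0=4-1=3
CMP R0, 3  (cmp 3,3)
JNZ again: not taken
STORE R5, [116] → M[116]=-28
halt.
Total executed instructions: 41.

41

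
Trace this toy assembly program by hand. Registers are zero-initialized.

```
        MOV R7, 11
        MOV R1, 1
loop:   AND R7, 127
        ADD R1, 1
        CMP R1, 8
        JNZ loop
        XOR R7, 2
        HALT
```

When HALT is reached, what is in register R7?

9

R7=11
R1=1
R7=11&127=11
R1=1+1=2
CMP R1, 8  (cmp 2,8)
JNZ loop: taken
R7=11&127=11
R1=2+1=3
CMP R1, 8  (cmp 3,8)
JNZ loop: taken
R7=11&127=11
R1=3+1=4
CMP R1, 8  (cmp 4,8)
JNZ loop: taken
R7=11&127=11
R1=4+1=5
CMP R1, 8  (cmp 5,8)
JNZ loop: taken
R7=11&127=11
R1=5+1=6
CMP R1, 8  (cmp 6,8)
JNZ loop: taken
R7=11&127=11
R1=6+1=7
CMP R1, 8  (cmp 7,8)
JNZ loop: taken
R7=11&127=11
R1=7+1=8
CMP R1, 8  (cmp 8,8)
JNZ loop: not taken
R7=11^2=9
halt.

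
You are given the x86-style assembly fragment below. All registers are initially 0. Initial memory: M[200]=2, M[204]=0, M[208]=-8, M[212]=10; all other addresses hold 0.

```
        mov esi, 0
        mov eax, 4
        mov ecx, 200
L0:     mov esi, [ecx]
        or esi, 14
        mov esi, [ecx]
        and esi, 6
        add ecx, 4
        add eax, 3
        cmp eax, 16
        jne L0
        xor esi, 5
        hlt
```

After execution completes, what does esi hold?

7

esi=0
eax=4
ecx=200
esi=M[200]=2
esi=2|14=14
esi=M[200]=2
esi=2&6=2
ecx=200+4=204
eax=4+3=7
cmp eax, 16  (cmp 7,16)
jne L0: taken
esi=M[204]=0
esi=0|14=14
esi=M[204]=0
esi=0&6=0
ecx=204+4=208
eax=7+3=10
cmp eax, 16  (cmp 10,16)
jne L0: taken
esi=M[208]=-8
esi=(-8)|14=-2
esi=M[208]=-8
esi=(-8)&6=0
ecx=208+4=212
eax=10+3=13
cmp eax, 16  (cmp 13,16)
jne L0: taken
esi=M[212]=10
esi=10|14=14
esi=M[212]=10
esi=10&6=2
ecx=212+4=216
eax=13+3=16
cmp eax, 16  (cmp 16,16)
jne L0: not taken
esi=2^5=7
halt.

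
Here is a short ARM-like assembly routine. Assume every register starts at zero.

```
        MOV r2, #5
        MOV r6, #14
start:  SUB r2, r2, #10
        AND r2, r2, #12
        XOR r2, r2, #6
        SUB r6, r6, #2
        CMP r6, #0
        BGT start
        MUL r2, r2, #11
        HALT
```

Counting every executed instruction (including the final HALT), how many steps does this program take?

r2=5
r6=14
r2=5-10=-5
r2=(-5)&12=8
r2=8^6=14
r6=14-2=12
CMP r6, #0  (cmp 12,0)
BGT start: taken
r2=14-10=4
r2=4&12=4
r2=4^6=2
r6=12-2=10
CMP r6, #0  (cmp 10,0)
BGT start: taken
r2=2-10=-8
r2=(-8)&12=8
r2=8^6=14
r6=10-2=8
CMP r6, #0  (cmp 8,0)
BGT start: taken
r2=14-10=4
r2=4&12=4
r2=4^6=2
r6=8-2=6
CMP r6, #0  (cmp 6,0)
BGT start: taken
r2=2-10=-8
r2=(-8)&12=8
r2=8^6=14
r6=6-2=4
CMP r6, #0  (cmp 4,0)
BGT start: taken
r2=14-10=4
r2=4&12=4
r2=4^6=2
r6=4-2=2
CMP r6, #0  (cmp 2,0)
BGT start: taken
r2=2-10=-8
r2=(-8)&12=8
r2=8^6=14
r6=2-2=0
CMP r6, #0  (cmp 0,0)
BGT start: not taken
r2=14*11=154
halt.
Total executed instructions: 46.

46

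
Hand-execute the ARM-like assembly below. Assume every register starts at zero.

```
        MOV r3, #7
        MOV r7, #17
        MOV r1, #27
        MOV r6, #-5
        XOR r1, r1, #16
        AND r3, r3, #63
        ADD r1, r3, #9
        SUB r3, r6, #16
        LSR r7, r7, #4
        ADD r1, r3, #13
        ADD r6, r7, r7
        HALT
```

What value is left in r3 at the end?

r3=7
r7=17
r1=27
r6=-5
r1=27^16=11
r3=7&63=7
r1=7+9=16
r3=(-5)-16=-21
r7=17>>4=1
r1=(-21)+13=-8
r6=1+1=2
halt.

-21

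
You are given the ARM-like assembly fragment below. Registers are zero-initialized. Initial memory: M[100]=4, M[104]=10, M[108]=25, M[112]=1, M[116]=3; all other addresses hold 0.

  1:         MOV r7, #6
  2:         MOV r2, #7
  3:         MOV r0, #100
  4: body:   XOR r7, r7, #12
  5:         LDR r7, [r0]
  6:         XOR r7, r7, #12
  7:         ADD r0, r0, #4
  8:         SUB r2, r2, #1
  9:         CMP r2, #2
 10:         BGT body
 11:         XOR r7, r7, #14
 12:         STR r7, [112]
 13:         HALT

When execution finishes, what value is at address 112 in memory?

1

after MOV r7, #6: r7=6
after MOV r2, #7: r2=7
after MOV r0, #100: r0=100
after XOR r7, r7, #12: r7=6^12=10
after LDR r7, [r0]: r7=M[100]=4
after XOR r7, r7, #12: r7=4^12=8
after ADD r0, r0, #4: r0=100+4=104
after SUB r2, r2, #1: r2=7-1=6
CMP r2, #2  (cmp 6,2)
BGT body: taken
after XOR r7, r7, #12: r7=8^12=4
after LDR r7, [r0]: r7=M[104]=10
after XOR r7, r7, #12: r7=10^12=6
after ADD r0, r0, #4: r0=104+4=108
after SUB r2, r2, #1: r2=6-1=5
CMP r2, #2  (cmp 5,2)
BGT body: taken
after XOR r7, r7, #12: r7=6^12=10
after LDR r7, [r0]: r7=M[108]=25
after XOR r7, r7, #12: r7=25^12=21
after ADD r0, r0, #4: r0=108+4=112
after SUB r2, r2, #1: r2=5-1=4
CMP r2, #2  (cmp 4,2)
BGT body: taken
after XOR r7, r7, #12: r7=21^12=25
after LDR r7, [r0]: r7=M[112]=1
after XOR r7, r7, #12: r7=1^12=13
after ADD r0, r0, #4: r0=112+4=116
after SUB r2, r2, #1: r2=4-1=3
CMP r2, #2  (cmp 3,2)
BGT body: taken
after XOR r7, r7, #12: r7=13^12=1
after LDR r7, [r0]: r7=M[116]=3
after XOR r7, r7, #12: r7=3^12=15
after ADD r0, r0, #4: r0=116+4=120
after SUB r2, r2, #1: r2=3-1=2
CMP r2, #2  (cmp 2,2)
BGT body: not taken
after XOR r7, r7, #14: r7=15^14=1
STR r7, [112] → M[112]=1
halt.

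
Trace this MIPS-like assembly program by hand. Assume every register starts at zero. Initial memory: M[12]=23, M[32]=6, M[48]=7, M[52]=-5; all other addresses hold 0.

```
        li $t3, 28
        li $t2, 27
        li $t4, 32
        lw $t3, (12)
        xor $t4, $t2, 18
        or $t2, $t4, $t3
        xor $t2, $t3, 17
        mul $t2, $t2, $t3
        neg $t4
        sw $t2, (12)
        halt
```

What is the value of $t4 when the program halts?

-9

after li $t3, 28: $t3=28
after li $t2, 27: $t2=27
after li $t4, 32: $t4=32
after lw $t3, (12): $t3=M[12]=23
after xor $t4, $t2, 18: $t4=27^18=9
after or $t2, $t4, $t3: $t2=9|23=31
after xor $t2, $t3, 17: $t2=23^17=6
after mul $t2, $t2, $t3: $t2=6*23=138
after neg $t4: $t4=-(9)=-9
sw $t2, (12) → M[12]=138
halt.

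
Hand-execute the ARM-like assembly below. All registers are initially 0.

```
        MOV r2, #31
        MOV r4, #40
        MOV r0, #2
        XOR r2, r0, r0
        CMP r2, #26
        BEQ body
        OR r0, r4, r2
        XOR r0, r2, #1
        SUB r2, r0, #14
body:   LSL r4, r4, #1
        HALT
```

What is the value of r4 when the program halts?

r2=31
r4=40
r0=2
r2=2^2=0
CMP r2, #26  (cmp 0,26)
BEQ body: not taken
r0=40|0=40
r0=0^1=1
r2=1-14=-13
r4=40<<1=80
halt.

80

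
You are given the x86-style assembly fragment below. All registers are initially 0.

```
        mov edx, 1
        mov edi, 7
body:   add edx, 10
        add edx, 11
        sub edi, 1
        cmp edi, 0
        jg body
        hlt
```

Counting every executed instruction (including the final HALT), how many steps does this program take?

38

mov edx, 1 → edx=1
mov edi, 7 → edi=7
add edx, 10 → edx=1+10=11
add edx, 11 → edx=11+11=22
sub edi, 1 → edi=7-1=6
cmp edi, 0  (cmp 6,0)
jg body: taken
add edx, 10 → edx=22+10=32
add edx, 11 → edx=32+11=43
sub edi, 1 → edi=6-1=5
cmp edi, 0  (cmp 5,0)
jg body: taken
add edx, 10 → edx=43+10=53
add edx, 11 → edx=53+11=64
sub edi, 1 → edi=5-1=4
cmp edi, 0  (cmp 4,0)
jg body: taken
add edx, 10 → edx=64+10=74
add edx, 11 → edx=74+11=85
sub edi, 1 → edi=4-1=3
cmp edi, 0  (cmp 3,0)
jg body: taken
add edx, 10 → edx=85+10=95
add edx, 11 → edx=95+11=106
sub edi, 1 → edi=3-1=2
cmp edi, 0  (cmp 2,0)
jg body: taken
add edx, 10 → edx=106+10=116
add edx, 11 → edx=116+11=127
sub edi, 1 → edi=2-1=1
cmp edi, 0  (cmp 1,0)
jg body: taken
add edx, 10 → edx=127+10=137
add edx, 11 → edx=137+11=148
sub edi, 1 → edi=1-1=0
cmp edi, 0  (cmp 0,0)
jg body: not taken
halt.
Total executed instructions: 38.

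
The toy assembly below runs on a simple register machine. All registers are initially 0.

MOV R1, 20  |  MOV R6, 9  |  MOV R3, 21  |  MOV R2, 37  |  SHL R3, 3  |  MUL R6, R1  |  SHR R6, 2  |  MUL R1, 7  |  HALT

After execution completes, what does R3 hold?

after MOV R1, 20: R1=20
after MOV R6, 9: R6=9
after MOV R3, 21: R3=21
after MOV R2, 37: R2=37
after SHL R3, 3: R3=21<<3=168
after MUL R6, R1: R6=9*20=180
after SHR R6, 2: R6=180>>2=45
after MUL R1, 7: R1=20*7=140
halt.

168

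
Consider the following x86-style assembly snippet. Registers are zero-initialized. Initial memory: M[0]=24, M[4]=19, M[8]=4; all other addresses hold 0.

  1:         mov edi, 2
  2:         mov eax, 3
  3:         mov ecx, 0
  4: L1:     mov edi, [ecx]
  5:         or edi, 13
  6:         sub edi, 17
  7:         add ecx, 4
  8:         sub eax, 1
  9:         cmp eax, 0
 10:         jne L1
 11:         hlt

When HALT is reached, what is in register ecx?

mov edi, 2 → edi=2
mov eax, 3 → eax=3
mov ecx, 0 → ecx=0
mov edi, [ecx] → edi=M[0]=24
or edi, 13 → edi=24|13=29
sub edi, 17 → edi=29-17=12
add ecx, 4 → ecx=0+4=4
sub eax, 1 → eax=3-1=2
cmp eax, 0  (cmp 2,0)
jne L1: taken
mov edi, [ecx] → edi=M[4]=19
or edi, 13 → edi=19|13=31
sub edi, 17 → edi=31-17=14
add ecx, 4 → ecx=4+4=8
sub eax, 1 → eax=2-1=1
cmp eax, 0  (cmp 1,0)
jne L1: taken
mov edi, [ecx] → edi=M[8]=4
or edi, 13 → edi=4|13=13
sub edi, 17 → edi=13-17=-4
add ecx, 4 → ecx=8+4=12
sub eax, 1 → eax=1-1=0
cmp eax, 0  (cmp 0,0)
jne L1: not taken
halt.

12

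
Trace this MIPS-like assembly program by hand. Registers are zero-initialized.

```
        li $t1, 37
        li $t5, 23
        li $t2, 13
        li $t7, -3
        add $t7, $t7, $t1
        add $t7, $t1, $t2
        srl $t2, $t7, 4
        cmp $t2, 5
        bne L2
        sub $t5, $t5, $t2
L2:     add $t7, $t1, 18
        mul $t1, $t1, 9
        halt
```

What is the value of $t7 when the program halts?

55

$t1=37
$t5=23
$t2=13
$t7=-3
$t7=(-3)+37=34
$t7=37+13=50
$t2=50>>4=3
cmp $t2, 5  (cmp 3,5)
bne L2: taken
$t7=37+18=55
$t1=37*9=333
halt.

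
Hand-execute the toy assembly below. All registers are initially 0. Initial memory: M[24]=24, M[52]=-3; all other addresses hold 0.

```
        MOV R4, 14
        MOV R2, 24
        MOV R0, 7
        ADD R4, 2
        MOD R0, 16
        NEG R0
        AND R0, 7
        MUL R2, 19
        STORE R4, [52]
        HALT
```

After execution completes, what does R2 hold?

456

after MOV R4, 14: R4=14
after MOV R2, 24: R2=24
after MOV R0, 7: R0=7
after ADD R4, 2: R4=14+2=16
after MOD R0, 16: R0=7%16=7
after NEG R0: R0=-(7)=-7
after AND R0, 7: R0=(-7)&7=1
after MUL R2, 19: R2=24*19=456
STORE R4, [52] → M[52]=16
halt.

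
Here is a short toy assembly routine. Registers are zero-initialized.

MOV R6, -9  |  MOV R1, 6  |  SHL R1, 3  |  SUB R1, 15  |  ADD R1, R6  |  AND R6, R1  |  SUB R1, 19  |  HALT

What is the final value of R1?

after MOV R6, -9: R6=-9
after MOV R1, 6: R1=6
after SHL R1, 3: R1=6<<3=48
after SUB R1, 15: R1=48-15=33
after ADD R1, R6: R1=33+(-9)=24
after AND R6, R1: R6=(-9)&24=16
after SUB R1, 19: R1=24-19=5
halt.

5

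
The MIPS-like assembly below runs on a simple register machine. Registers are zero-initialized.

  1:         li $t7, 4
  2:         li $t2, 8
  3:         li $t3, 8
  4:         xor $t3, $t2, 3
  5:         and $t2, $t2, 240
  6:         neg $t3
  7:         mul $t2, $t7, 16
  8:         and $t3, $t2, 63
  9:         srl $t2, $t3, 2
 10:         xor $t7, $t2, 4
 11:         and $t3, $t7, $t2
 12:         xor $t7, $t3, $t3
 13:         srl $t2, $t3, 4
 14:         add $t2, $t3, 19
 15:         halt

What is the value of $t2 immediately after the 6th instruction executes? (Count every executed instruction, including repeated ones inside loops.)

0

li $t7, 4 → $t7=4
li $t2, 8 → $t2=8
li $t3, 8 → $t3=8
xor $t3, $t2, 3 → $t3=8^3=11
and $t2, $t2, 240 → $t2=8&240=0
neg $t3 → $t3=-(11)=-11
After step 6: $t2 = 0.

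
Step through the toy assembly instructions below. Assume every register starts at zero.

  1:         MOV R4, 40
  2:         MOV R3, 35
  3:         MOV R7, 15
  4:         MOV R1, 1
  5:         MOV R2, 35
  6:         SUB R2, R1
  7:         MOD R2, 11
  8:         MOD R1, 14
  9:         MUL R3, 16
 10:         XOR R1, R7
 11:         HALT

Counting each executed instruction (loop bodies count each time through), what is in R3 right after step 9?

560

R4=40
R3=35
R7=15
R1=1
R2=35
R2=35-1=34
R2=34%11=1
R1=1%14=1
R3=35*16=560
After step 9: R3 = 560.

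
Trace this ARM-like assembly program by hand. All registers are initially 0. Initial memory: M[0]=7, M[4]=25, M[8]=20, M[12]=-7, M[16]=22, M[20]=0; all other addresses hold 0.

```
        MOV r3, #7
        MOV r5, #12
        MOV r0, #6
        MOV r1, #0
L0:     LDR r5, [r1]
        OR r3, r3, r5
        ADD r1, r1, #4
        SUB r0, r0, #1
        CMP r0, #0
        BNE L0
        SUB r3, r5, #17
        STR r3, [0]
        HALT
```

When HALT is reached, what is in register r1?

24

r3=7
r5=12
r0=6
r1=0
r5=M[0]=7
r3=7|7=7
r1=0+4=4
r0=6-1=5
CMP r0, #0  (cmp 5,0)
BNE L0: taken
r5=M[4]=25
r3=7|25=31
r1=4+4=8
r0=5-1=4
CMP r0, #0  (cmp 4,0)
BNE L0: taken
r5=M[8]=20
r3=31|20=31
r1=8+4=12
r0=4-1=3
CMP r0, #0  (cmp 3,0)
BNE L0: taken
r5=M[12]=-7
r3=31|(-7)=-1
r1=12+4=16
r0=3-1=2
CMP r0, #0  (cmp 2,0)
BNE L0: taken
r5=M[16]=22
r3=(-1)|22=-1
r1=16+4=20
r0=2-1=1
CMP r0, #0  (cmp 1,0)
BNE L0: taken
r5=M[20]=0
r3=(-1)|0=-1
r1=20+4=24
r0=1-1=0
CMP r0, #0  (cmp 0,0)
BNE L0: not taken
r3=0-17=-17
STR r3, [0] → M[0]=-17
halt.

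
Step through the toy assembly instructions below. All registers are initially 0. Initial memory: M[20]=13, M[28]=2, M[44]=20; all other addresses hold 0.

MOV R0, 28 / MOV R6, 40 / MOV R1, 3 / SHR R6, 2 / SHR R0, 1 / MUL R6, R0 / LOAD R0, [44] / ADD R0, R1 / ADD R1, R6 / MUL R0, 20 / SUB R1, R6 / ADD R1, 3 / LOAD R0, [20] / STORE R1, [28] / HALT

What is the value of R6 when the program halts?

after MOV R0, 28: R0=28
after MOV R6, 40: R6=40
after MOV R1, 3: R1=3
after SHR R6, 2: R6=40>>2=10
after SHR R0, 1: R0=28>>1=14
after MUL R6, R0: R6=10*14=140
after LOAD R0, [44]: R0=M[44]=20
after ADD R0, R1: R0=20+3=23
after ADD R1, R6: R1=3+140=143
after MUL R0, 20: R0=23*20=460
after SUB R1, R6: R1=143-140=3
after ADD R1, 3: R1=3+3=6
after LOAD R0, [20]: R0=M[20]=13
STORE R1, [28] → M[28]=6
halt.

140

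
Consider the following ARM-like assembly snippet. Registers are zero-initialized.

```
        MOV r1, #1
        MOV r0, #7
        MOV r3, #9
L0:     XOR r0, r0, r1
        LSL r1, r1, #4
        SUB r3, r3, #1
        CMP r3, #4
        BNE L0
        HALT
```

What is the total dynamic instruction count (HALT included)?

29

after MOV r1, #1: r1=1
after MOV r0, #7: r0=7
after MOV r3, #9: r3=9
after XOR r0, r0, r1: r0=7^1=6
after LSL r1, r1, #4: r1=1<<4=16
after SUB r3, r3, #1: r3=9-1=8
CMP r3, #4  (cmp 8,4)
BNE L0: taken
after XOR r0, r0, r1: r0=6^16=22
after LSL r1, r1, #4: r1=16<<4=256
after SUB r3, r3, #1: r3=8-1=7
CMP r3, #4  (cmp 7,4)
BNE L0: taken
after XOR r0, r0, r1: r0=22^256=278
after LSL r1, r1, #4: r1=256<<4=4096
after SUB r3, r3, #1: r3=7-1=6
CMP r3, #4  (cmp 6,4)
BNE L0: taken
after XOR r0, r0, r1: r0=278^4096=4374
after LSL r1, r1, #4: r1=4096<<4=65536
after SUB r3, r3, #1: r3=6-1=5
CMP r3, #4  (cmp 5,4)
BNE L0: taken
after XOR r0, r0, r1: r0=4374^65536=69910
after LSL r1, r1, #4: r1=65536<<4=1048576
after SUB r3, r3, #1: r3=5-1=4
CMP r3, #4  (cmp 4,4)
BNE L0: not taken
halt.
Total executed instructions: 29.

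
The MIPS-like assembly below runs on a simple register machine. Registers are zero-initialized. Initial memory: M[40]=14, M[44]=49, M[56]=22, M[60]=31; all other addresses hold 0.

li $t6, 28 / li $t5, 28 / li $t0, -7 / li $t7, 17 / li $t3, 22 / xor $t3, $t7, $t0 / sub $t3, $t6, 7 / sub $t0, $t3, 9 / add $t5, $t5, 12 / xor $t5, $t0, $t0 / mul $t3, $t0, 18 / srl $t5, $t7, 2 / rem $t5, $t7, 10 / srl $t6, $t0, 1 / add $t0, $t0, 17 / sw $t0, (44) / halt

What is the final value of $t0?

29

after li $t6, 28: $t6=28
after li $t5, 28: $t5=28
after li $t0, -7: $t0=-7
after li $t7, 17: $t7=17
after li $t3, 22: $t3=22
after xor $t3, $t7, $t0: $t3=17^(-7)=-24
after sub $t3, $t6, 7: $t3=28-7=21
after sub $t0, $t3, 9: $t0=21-9=12
after add $t5, $t5, 12: $t5=28+12=40
after xor $t5, $t0, $t0: $t5=12^12=0
after mul $t3, $t0, 18: $t3=12*18=216
after srl $t5, $t7, 2: $t5=17>>2=4
after rem $t5, $t7, 10: $t5=17%10=7
after srl $t6, $t0, 1: $t6=12>>1=6
after add $t0, $t0, 17: $t0=12+17=29
sw $t0, (44) → M[44]=29
halt.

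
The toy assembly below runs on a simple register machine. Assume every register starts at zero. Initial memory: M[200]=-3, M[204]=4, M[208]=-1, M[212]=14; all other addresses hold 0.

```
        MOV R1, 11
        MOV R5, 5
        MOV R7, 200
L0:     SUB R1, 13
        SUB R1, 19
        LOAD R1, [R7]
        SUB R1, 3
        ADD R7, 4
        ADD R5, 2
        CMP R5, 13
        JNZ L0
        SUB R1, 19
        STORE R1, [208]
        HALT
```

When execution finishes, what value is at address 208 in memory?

-8

MOV R1, 11 → R1=11
MOV R5, 5 → R5=5
MOV R7, 200 → R7=200
SUB R1, 13 → R1=11-13=-2
SUB R1, 19 → R1=(-2)-19=-21
LOAD R1, [R7] → R1=M[200]=-3
SUB R1, 3 → R1=(-3)-3=-6
ADD R7, 4 → R7=200+4=204
ADD R5, 2 → R5=5+2=7
CMP R5, 13  (cmp 7,13)
JNZ L0: taken
SUB R1, 13 → R1=(-6)-13=-19
SUB R1, 19 → R1=(-19)-19=-38
LOAD R1, [R7] → R1=M[204]=4
SUB R1, 3 → R1=4-3=1
ADD R7, 4 → R7=204+4=208
ADD R5, 2 → R5=7+2=9
CMP R5, 13  (cmp 9,13)
JNZ L0: taken
SUB R1, 13 → R1=1-13=-12
SUB R1, 19 → R1=(-12)-19=-31
LOAD R1, [R7] → R1=M[208]=-1
SUB R1, 3 → R1=(-1)-3=-4
ADD R7, 4 → R7=208+4=212
ADD R5, 2 → R5=9+2=11
CMP R5, 13  (cmp 11,13)
JNZ L0: taken
SUB R1, 13 → R1=(-4)-13=-17
SUB R1, 19 → R1=(-17)-19=-36
LOAD R1, [R7] → R1=M[212]=14
SUB R1, 3 → R1=14-3=11
ADD R7, 4 → R7=212+4=216
ADD R5, 2 → R5=11+2=13
CMP R5, 13  (cmp 13,13)
JNZ L0: not taken
SUB R1, 19 → R1=11-19=-8
STORE R1, [208] → M[208]=-8
halt.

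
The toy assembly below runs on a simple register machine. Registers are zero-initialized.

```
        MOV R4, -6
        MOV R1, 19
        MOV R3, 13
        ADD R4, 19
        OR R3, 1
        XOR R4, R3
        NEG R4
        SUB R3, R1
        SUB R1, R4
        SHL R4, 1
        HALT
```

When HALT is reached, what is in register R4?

MOV R4, -6 → R4=-6
MOV R1, 19 → R1=19
MOV R3, 13 → R3=13
ADD R4, 19 → R4=(-6)+19=13
OR R3, 1 → R3=13|1=13
XOR R4, R3 → R4=13^13=0
NEG R4 → R4=-(0)=0
SUB R3, R1 → R3=13-19=-6
SUB R1, R4 → R1=19-0=19
SHL R4, 1 → R4=0<<1=0
halt.

0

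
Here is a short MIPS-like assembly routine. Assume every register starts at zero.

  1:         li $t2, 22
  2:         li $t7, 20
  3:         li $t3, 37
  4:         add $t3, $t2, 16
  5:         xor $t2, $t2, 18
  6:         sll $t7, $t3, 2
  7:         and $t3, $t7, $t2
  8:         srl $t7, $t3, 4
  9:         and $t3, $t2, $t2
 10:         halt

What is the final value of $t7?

$t2=22
$t7=20
$t3=37
$t3=22+16=38
$t2=22^18=4
$t7=38<<2=152
$t3=152&4=0
$t7=0>>4=0
$t3=4&4=4
halt.

0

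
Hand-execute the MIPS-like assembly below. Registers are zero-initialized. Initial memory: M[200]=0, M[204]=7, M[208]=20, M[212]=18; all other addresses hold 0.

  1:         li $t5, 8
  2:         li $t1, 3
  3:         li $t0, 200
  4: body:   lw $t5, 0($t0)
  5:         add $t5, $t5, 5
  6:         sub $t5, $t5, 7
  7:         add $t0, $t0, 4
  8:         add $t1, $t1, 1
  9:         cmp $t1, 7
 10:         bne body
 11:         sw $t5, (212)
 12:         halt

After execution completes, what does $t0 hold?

216

li $t5, 8 → $t5=8
li $t1, 3 → $t1=3
li $t0, 200 → $t0=200
lw $t5, 0($t0) → $t5=M[200]=0
add $t5, $t5, 5 → $t5=0+5=5
sub $t5, $t5, 7 → $t5=5-7=-2
add $t0, $t0, 4 → $t0=200+4=204
add $t1, $t1, 1 → $t1=3+1=4
cmp $t1, 7  (cmp 4,7)
bne body: taken
lw $t5, 0($t0) → $t5=M[204]=7
add $t5, $t5, 5 → $t5=7+5=12
sub $t5, $t5, 7 → $t5=12-7=5
add $t0, $t0, 4 → $t0=204+4=208
add $t1, $t1, 1 → $t1=4+1=5
cmp $t1, 7  (cmp 5,7)
bne body: taken
lw $t5, 0($t0) → $t5=M[208]=20
add $t5, $t5, 5 → $t5=20+5=25
sub $t5, $t5, 7 → $t5=25-7=18
add $t0, $t0, 4 → $t0=208+4=212
add $t1, $t1, 1 → $t1=5+1=6
cmp $t1, 7  (cmp 6,7)
bne body: taken
lw $t5, 0($t0) → $t5=M[212]=18
add $t5, $t5, 5 → $t5=18+5=23
sub $t5, $t5, 7 → $t5=23-7=16
add $t0, $t0, 4 → $t0=212+4=216
add $t1, $t1, 1 → $t1=6+1=7
cmp $t1, 7  (cmp 7,7)
bne body: not taken
sw $t5, (212) → M[212]=16
halt.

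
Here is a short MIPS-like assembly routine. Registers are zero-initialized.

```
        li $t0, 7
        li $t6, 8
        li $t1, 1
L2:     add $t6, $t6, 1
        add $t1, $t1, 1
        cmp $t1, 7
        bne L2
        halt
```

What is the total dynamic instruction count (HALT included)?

28

$t0=7
$t6=8
$t1=1
$t6=8+1=9
$t1=1+1=2
cmp $t1, 7  (cmp 2,7)
bne L2: taken
$t6=9+1=10
$t1=2+1=3
cmp $t1, 7  (cmp 3,7)
bne L2: taken
$t6=10+1=11
$t1=3+1=4
cmp $t1, 7  (cmp 4,7)
bne L2: taken
$t6=11+1=12
$t1=4+1=5
cmp $t1, 7  (cmp 5,7)
bne L2: taken
$t6=12+1=13
$t1=5+1=6
cmp $t1, 7  (cmp 6,7)
bne L2: taken
$t6=13+1=14
$t1=6+1=7
cmp $t1, 7  (cmp 7,7)
bne L2: not taken
halt.
Total executed instructions: 28.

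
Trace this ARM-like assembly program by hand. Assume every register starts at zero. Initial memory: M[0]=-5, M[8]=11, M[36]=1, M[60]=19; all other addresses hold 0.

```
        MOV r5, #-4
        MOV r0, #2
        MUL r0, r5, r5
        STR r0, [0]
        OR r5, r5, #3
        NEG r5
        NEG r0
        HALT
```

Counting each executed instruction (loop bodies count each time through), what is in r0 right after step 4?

16

r5=-4
r0=2
r0=(-4)*(-4)=16
STR r0, [0] → M[0]=16
After step 4: r0 = 16.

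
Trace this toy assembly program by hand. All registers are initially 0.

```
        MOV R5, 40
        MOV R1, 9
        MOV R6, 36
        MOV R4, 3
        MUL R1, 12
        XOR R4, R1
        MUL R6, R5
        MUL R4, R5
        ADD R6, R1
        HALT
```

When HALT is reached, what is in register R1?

MOV R5, 40 → R5=40
MOV R1, 9 → R1=9
MOV R6, 36 → R6=36
MOV R4, 3 → R4=3
MUL R1, 12 → R1=9*12=108
XOR R4, R1 → R4=3^108=111
MUL R6, R5 → R6=36*40=1440
MUL R4, R5 → R4=111*40=4440
ADD R6, R1 → R6=1440+108=1548
halt.

108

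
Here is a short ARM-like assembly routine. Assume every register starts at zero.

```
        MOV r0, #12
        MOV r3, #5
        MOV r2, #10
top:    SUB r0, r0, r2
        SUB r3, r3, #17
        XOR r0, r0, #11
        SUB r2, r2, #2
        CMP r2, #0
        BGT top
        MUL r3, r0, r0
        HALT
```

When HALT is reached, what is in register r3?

121

r0=12
r3=5
r2=10
r0=12-10=2
r3=5-17=-12
r0=2^11=9
r2=10-2=8
CMP r2, #0  (cmp 8,0)
BGT top: taken
r0=9-8=1
r3=(-12)-17=-29
r0=1^11=10
r2=8-2=6
CMP r2, #0  (cmp 6,0)
BGT top: taken
r0=10-6=4
r3=(-29)-17=-46
r0=4^11=15
r2=6-2=4
CMP r2, #0  (cmp 4,0)
BGT top: taken
r0=15-4=11
r3=(-46)-17=-63
r0=11^11=0
r2=4-2=2
CMP r2, #0  (cmp 2,0)
BGT top: taken
r0=0-2=-2
r3=(-63)-17=-80
r0=(-2)^11=-11
r2=2-2=0
CMP r2, #0  (cmp 0,0)
BGT top: not taken
r3=(-11)*(-11)=121
halt.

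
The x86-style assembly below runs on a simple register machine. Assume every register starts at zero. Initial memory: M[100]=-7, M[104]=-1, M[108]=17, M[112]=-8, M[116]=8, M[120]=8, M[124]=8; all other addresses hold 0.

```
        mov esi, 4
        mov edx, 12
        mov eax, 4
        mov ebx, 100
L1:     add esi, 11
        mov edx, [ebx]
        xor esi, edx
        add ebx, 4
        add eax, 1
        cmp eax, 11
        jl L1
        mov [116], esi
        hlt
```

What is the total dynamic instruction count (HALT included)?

55

esi=4
edx=12
eax=4
ebx=100
esi=4+11=15
edx=M[100]=-7
esi=15^(-7)=-10
ebx=100+4=104
eax=4+1=5
cmp eax, 11  (cmp 5,11)
jl L1: taken
esi=(-10)+11=1
edx=M[104]=-1
esi=1^(-1)=-2
ebx=104+4=108
eax=5+1=6
cmp eax, 11  (cmp 6,11)
jl L1: taken
esi=(-2)+11=9
edx=M[108]=17
esi=9^17=24
ebx=108+4=112
eax=6+1=7
cmp eax, 11  (cmp 7,11)
jl L1: taken
esi=24+11=35
edx=M[112]=-8
esi=35^(-8)=-37
ebx=112+4=116
eax=7+1=8
cmp eax, 11  (cmp 8,11)
jl L1: taken
esi=(-37)+11=-26
edx=M[116]=8
esi=(-26)^8=-18
ebx=116+4=120
eax=8+1=9
cmp eax, 11  (cmp 9,11)
jl L1: taken
esi=(-18)+11=-7
edx=M[120]=8
esi=(-7)^8=-15
ebx=120+4=124
eax=9+1=10
cmp eax, 11  (cmp 10,11)
jl L1: taken
esi=(-15)+11=-4
edx=M[124]=8
esi=(-4)^8=-12
ebx=124+4=128
eax=10+1=11
cmp eax, 11  (cmp 11,11)
jl L1: not taken
mov [116], esi → M[116]=-12
halt.
Total executed instructions: 55.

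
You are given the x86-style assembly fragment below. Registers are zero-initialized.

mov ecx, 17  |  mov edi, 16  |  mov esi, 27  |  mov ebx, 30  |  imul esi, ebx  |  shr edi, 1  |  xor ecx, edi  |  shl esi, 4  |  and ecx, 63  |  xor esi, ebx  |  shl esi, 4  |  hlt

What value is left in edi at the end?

8

ecx=17
edi=16
esi=27
ebx=30
esi=27*30=810
edi=16>>1=8
ecx=17^8=25
esi=810<<4=12960
ecx=25&63=25
esi=12960^30=12990
esi=12990<<4=207840
halt.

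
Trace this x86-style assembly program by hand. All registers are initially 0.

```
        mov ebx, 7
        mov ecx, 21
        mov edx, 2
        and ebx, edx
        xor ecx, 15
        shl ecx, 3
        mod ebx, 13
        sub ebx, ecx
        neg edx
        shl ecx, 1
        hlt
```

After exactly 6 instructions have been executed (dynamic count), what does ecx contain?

208

after mov ebx, 7: ebx=7
after mov ecx, 21: ecx=21
after mov edx, 2: edx=2
after and ebx, edx: ebx=7&2=2
after xor ecx, 15: ecx=21^15=26
after shl ecx, 3: ecx=26<<3=208
After step 6: ecx = 208.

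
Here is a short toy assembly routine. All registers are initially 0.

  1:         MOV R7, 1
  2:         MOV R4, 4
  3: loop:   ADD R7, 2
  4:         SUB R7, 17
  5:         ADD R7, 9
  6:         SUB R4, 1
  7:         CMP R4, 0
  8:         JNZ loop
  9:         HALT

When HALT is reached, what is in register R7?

R7=1
R4=4
R7=1+2=3
R7=3-17=-14
R7=(-14)+9=-5
R4=4-1=3
CMP R4, 0  (cmp 3,0)
JNZ loop: taken
R7=(-5)+2=-3
R7=(-3)-17=-20
R7=(-20)+9=-11
R4=3-1=2
CMP R4, 0  (cmp 2,0)
JNZ loop: taken
R7=(-11)+2=-9
R7=(-9)-17=-26
R7=(-26)+9=-17
R4=2-1=1
CMP R4, 0  (cmp 1,0)
JNZ loop: taken
R7=(-17)+2=-15
R7=(-15)-17=-32
R7=(-32)+9=-23
R4=1-1=0
CMP R4, 0  (cmp 0,0)
JNZ loop: not taken
halt.

-23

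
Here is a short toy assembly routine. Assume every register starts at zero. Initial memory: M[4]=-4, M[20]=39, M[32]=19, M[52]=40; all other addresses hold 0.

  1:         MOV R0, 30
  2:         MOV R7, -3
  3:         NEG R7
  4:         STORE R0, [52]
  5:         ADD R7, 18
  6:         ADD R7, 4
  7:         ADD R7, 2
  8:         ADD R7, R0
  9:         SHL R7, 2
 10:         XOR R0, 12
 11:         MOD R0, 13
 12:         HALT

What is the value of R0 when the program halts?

5

R0=30
R7=-3
R7=-(-3)=3
STORE R0, [52] → M[52]=30
R7=3+18=21
R7=21+4=25
R7=25+2=27
R7=27+30=57
R7=57<<2=228
R0=30^12=18
R0=18%13=5
halt.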